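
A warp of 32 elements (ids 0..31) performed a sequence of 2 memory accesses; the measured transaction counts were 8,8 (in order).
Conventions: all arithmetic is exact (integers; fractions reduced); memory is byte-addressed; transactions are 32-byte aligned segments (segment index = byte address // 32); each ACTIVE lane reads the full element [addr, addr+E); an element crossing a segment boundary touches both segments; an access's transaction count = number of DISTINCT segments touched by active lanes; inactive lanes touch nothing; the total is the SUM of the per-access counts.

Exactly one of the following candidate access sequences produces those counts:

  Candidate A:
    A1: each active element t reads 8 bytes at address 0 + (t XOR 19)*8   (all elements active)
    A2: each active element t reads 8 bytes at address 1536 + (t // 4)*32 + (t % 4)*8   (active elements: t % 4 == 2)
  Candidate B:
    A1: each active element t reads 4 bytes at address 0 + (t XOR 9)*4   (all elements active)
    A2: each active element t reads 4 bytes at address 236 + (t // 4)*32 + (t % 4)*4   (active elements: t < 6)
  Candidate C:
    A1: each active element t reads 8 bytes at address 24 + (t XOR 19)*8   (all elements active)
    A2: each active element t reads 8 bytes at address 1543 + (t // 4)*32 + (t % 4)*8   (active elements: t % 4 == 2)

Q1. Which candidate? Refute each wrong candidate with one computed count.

B: A1 gives 4 transactions, not 8
C: A1 gives 9 transactions, not 8
A: all counts match (8,8)

Answer: A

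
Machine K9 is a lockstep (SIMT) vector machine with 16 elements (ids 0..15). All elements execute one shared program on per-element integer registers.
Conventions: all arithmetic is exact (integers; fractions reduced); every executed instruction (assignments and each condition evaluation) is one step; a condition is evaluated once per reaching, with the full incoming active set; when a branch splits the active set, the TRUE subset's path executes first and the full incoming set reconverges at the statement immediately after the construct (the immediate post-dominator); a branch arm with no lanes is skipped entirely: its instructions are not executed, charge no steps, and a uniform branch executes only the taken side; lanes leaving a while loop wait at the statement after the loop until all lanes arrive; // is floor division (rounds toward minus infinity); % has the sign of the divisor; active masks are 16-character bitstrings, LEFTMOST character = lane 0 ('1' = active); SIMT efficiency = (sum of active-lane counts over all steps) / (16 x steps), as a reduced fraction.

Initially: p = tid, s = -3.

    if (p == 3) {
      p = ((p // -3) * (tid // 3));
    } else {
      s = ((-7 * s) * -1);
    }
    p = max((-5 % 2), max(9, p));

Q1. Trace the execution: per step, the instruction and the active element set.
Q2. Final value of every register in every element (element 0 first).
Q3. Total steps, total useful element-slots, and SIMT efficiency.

step 0: eval (p == 3)                1111111111111111
step 1: p <- ((p // -3) * (tid // 3)) 0001000000000000
step 2: s <- ((-7 * s) * -1)         1110111111111111
step 3: p <- max((-5 % 2), max(9, p)) 1111111111111111

Answer: 4 steps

p: 9,9,9,9,9,9,9,9,9,9,10,11,12,13,14,15
s: -21,-21,-21,-3,-21,-21,-21,-21,-21,-21,-21,-21,-21,-21,-21,-21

steps = 4; useful = 48; efficiency = 48/64 = 3/4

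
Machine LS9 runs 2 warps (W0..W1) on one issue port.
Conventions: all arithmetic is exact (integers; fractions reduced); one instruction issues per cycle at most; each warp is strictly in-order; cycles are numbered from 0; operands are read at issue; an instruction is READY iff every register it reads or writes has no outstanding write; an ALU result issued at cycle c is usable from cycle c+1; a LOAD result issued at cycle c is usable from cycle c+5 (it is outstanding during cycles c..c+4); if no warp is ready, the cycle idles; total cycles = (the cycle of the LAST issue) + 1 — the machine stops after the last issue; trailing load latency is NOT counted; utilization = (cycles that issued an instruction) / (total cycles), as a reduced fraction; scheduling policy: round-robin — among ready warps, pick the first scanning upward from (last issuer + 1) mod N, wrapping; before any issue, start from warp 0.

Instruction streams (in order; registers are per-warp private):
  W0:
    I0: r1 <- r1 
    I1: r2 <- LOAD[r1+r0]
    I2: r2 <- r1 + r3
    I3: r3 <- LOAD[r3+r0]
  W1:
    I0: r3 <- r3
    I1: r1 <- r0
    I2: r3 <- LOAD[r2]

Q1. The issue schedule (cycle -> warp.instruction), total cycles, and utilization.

cycle 0: W0.I0
cycle 1: W1.I0
cycle 2: W0.I1
cycle 3: W1.I1
cycle 4: W1.I2
cycle 5: idle
cycle 6: idle
cycle 7: W0.I2
cycle 8: W0.I3

Answer: 9 cycles, utilization 7/9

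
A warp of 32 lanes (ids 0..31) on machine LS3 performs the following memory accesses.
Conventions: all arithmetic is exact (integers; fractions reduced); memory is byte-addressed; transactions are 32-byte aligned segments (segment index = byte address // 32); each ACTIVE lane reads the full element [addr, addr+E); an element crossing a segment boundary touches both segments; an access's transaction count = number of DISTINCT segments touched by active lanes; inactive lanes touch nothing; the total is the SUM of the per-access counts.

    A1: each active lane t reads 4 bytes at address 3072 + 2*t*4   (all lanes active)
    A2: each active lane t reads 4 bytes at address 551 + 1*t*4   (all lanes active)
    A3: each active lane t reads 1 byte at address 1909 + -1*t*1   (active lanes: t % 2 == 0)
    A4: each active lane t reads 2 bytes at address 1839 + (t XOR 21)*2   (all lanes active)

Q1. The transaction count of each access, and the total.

A1: 8 transactions
A2: 5 transactions
A3: 2 transactions
A4: 3 transactions

Answer: 8,5,2,3; total 18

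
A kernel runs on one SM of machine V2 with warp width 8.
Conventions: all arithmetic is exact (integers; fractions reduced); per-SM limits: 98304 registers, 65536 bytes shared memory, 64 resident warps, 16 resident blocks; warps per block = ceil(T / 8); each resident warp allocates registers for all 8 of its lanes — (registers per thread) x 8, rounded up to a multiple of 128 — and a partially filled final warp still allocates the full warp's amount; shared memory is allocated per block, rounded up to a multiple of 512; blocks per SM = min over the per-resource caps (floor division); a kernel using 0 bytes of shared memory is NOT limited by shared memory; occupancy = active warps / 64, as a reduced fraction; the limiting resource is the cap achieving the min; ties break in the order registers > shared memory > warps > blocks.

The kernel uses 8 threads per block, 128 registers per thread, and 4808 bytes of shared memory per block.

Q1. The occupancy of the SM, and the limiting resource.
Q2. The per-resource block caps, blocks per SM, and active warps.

Answer: occupancy 3/16, limited by shared memory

registers: 96 blocks
shared memory: 12 blocks
warps: 64 blocks
blocks: 16 blocks

Answer: 12 blocks, 12 active warps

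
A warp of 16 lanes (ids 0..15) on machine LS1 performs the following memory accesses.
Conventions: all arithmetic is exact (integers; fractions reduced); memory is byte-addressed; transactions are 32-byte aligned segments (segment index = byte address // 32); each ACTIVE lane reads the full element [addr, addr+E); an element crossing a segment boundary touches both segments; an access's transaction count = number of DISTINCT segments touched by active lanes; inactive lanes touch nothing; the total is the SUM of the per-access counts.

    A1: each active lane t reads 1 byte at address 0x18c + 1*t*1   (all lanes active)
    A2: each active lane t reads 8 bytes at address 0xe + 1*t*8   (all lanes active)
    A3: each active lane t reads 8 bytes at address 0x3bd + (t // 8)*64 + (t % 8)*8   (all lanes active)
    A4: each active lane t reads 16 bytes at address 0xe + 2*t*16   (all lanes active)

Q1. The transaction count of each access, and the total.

A1: 1 transaction
A2: 5 transactions
A3: 5 transactions
A4: 16 transactions

Answer: 1,5,5,16; total 27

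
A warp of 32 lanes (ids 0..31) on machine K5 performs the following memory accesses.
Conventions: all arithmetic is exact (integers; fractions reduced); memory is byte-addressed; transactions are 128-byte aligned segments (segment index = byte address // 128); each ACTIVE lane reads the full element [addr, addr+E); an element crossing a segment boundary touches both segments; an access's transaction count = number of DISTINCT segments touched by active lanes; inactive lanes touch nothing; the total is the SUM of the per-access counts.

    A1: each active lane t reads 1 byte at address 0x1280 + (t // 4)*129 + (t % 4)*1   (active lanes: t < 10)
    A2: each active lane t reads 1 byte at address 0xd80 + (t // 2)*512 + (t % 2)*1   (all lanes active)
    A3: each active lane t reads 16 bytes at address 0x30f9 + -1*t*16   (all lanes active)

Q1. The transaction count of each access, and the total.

A1: 3 transactions
A2: 16 transactions
A3: 5 transactions

Answer: 3,16,5; total 24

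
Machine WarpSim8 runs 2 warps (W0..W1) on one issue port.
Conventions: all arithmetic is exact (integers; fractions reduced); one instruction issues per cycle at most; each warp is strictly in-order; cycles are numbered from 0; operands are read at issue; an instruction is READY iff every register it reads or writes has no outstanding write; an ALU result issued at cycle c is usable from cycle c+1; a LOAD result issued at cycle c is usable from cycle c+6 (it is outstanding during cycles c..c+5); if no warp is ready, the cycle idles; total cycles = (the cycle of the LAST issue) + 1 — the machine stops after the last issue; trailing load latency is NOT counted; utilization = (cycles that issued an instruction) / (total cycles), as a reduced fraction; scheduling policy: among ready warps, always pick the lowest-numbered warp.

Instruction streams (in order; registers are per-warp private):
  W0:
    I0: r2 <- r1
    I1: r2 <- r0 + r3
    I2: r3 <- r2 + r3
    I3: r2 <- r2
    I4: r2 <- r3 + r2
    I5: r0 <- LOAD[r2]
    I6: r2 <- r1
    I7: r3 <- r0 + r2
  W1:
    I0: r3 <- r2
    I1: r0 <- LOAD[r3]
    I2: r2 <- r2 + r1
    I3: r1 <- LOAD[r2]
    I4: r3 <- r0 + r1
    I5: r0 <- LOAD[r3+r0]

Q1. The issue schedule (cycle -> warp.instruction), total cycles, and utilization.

cycle 0: W0.I0
cycle 1: W0.I1
cycle 2: W0.I2
cycle 3: W0.I3
cycle 4: W0.I4
cycle 5: W0.I5
cycle 6: W0.I6
cycle 7: W1.I0
cycle 8: W1.I1
cycle 9: W1.I2
cycle 10: W1.I3
cycle 11: W0.I7
cycle 12: idle
cycle 13: idle
cycle 14: idle
cycle 15: idle
cycle 16: W1.I4
cycle 17: W1.I5

Answer: 18 cycles, utilization 7/9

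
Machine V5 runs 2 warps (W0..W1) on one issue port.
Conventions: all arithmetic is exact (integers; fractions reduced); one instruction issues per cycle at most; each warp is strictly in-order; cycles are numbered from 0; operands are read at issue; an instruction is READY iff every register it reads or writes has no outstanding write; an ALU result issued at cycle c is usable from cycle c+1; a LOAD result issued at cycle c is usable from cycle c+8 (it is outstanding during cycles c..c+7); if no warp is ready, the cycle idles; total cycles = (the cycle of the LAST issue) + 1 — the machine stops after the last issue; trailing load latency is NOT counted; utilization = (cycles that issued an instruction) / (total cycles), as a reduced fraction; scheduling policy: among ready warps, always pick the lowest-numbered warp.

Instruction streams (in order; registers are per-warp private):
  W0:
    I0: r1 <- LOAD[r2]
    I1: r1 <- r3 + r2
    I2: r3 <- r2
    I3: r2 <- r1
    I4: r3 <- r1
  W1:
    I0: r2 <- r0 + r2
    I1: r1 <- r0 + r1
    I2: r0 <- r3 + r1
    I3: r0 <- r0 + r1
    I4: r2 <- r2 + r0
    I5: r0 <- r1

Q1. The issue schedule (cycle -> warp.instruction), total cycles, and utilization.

cycle 0: W0.I0
cycle 1: W1.I0
cycle 2: W1.I1
cycle 3: W1.I2
cycle 4: W1.I3
cycle 5: W1.I4
cycle 6: W1.I5
cycle 7: idle
cycle 8: W0.I1
cycle 9: W0.I2
cycle 10: W0.I3
cycle 11: W0.I4

Answer: 12 cycles, utilization 11/12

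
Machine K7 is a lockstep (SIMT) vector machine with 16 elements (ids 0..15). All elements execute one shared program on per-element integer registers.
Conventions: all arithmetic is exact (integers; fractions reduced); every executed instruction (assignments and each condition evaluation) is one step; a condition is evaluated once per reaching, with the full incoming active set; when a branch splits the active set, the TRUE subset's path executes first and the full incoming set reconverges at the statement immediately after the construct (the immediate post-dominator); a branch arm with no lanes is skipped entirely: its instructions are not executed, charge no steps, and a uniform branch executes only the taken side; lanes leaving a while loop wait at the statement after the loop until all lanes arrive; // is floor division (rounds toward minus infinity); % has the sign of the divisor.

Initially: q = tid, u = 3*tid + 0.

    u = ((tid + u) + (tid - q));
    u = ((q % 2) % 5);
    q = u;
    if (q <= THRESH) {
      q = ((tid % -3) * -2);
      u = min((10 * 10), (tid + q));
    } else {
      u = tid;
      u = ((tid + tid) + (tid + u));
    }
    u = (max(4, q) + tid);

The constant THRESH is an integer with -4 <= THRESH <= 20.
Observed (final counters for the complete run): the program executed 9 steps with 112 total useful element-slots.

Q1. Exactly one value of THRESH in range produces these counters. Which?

Answer: THRESH = 0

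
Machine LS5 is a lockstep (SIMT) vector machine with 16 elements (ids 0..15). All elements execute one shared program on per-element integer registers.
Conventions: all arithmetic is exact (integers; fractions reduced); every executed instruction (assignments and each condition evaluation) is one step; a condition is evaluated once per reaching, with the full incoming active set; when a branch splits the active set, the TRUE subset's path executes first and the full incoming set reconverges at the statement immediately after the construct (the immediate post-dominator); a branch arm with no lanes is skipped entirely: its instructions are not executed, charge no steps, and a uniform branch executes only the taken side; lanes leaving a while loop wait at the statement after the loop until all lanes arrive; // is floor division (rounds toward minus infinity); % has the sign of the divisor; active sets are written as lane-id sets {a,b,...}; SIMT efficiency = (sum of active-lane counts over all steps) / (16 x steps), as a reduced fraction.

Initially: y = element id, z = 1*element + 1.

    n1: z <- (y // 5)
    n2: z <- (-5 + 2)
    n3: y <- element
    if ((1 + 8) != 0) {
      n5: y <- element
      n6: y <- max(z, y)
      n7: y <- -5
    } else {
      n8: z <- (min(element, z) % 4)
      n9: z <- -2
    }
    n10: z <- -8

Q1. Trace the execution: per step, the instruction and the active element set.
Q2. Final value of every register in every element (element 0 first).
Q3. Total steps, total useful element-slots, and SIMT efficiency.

step 0: z <- (y // 5)                {0,1,2,3,4,5,6,7,8,9,10,11,12,13,14,15}
step 1: z <- (-5 + 2)                {0,1,2,3,4,5,6,7,8,9,10,11,12,13,14,15}
step 2: y <- element                 {0,1,2,3,4,5,6,7,8,9,10,11,12,13,14,15}
step 3: eval ((1 + 8) != 0)          {0,1,2,3,4,5,6,7,8,9,10,11,12,13,14,15}
step 4: y <- element                 {0,1,2,3,4,5,6,7,8,9,10,11,12,13,14,15}
step 5: y <- max(z, y)               {0,1,2,3,4,5,6,7,8,9,10,11,12,13,14,15}
step 6: y <- -5                      {0,1,2,3,4,5,6,7,8,9,10,11,12,13,14,15}
step 7: z <- -8                      {0,1,2,3,4,5,6,7,8,9,10,11,12,13,14,15}

Answer: 8 steps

y: -5,-5,-5,-5,-5,-5,-5,-5,-5,-5,-5,-5,-5,-5,-5,-5
z: -8,-8,-8,-8,-8,-8,-8,-8,-8,-8,-8,-8,-8,-8,-8,-8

steps = 8; useful = 128; efficiency = 128/128 = 1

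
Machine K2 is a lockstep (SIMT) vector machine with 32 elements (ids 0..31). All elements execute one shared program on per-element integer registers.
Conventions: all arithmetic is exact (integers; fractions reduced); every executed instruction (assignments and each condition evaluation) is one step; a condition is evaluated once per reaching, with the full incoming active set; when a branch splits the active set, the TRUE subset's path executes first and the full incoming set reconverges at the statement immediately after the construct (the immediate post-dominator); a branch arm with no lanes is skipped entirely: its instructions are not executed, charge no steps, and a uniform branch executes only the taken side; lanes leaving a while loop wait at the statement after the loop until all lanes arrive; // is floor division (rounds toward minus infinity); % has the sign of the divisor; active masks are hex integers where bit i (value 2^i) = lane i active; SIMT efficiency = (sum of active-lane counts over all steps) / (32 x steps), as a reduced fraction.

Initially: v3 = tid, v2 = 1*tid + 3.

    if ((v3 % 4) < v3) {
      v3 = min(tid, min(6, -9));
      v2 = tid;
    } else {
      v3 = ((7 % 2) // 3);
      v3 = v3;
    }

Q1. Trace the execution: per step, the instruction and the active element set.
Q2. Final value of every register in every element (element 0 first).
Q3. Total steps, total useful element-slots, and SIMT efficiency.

step 0: eval ((v3 % 4) < v3)         0xffffffff
step 1: v3 <- min(tid, min(6, -9))   0xfffffff0
step 2: v2 <- tid                    0xfffffff0
step 3: v3 <- ((7 % 2) // 3)         0x0000000f
step 4: v3 <- v3                     0x0000000f

Answer: 5 steps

v3: 0,0,0,0,-9,-9,-9,-9,-9,-9,-9,-9,-9,-9,-9,-9,-9,-9,-9,-9,-9,-9,-9,-9,-9,-9,-9,-9,-9,-9,-9,-9
v2: 3,4,5,6,4,5,6,7,8,9,10,11,12,13,14,15,16,17,18,19,20,21,22,23,24,25,26,27,28,29,30,31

steps = 5; useful = 96; efficiency = 96/160 = 3/5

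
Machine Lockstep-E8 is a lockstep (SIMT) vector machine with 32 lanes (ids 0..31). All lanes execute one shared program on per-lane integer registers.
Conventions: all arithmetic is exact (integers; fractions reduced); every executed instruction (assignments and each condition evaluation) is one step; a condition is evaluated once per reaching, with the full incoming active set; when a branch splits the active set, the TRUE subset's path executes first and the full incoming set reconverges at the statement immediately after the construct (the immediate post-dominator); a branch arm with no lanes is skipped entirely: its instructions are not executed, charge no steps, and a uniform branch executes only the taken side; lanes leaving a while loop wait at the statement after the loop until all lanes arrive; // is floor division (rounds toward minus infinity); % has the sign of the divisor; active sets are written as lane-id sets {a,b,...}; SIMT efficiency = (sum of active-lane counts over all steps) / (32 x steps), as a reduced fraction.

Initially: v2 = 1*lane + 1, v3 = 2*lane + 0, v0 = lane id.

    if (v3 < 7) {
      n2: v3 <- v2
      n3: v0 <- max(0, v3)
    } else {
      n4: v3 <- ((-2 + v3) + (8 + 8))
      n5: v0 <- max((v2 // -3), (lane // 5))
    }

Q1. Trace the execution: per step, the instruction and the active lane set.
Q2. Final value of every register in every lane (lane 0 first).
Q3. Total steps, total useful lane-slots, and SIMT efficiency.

step 0: eval (v3 < 7)                {0,1,2,3,4,5,6,7,8,9,10,11,12,13,14,15,16,17,18,19,20,21,22,23,24,25,26,27,28,29,30,31}
step 1: v3 <- v2                     {0,1,2,3}
step 2: v0 <- max(0, v3)             {0,1,2,3}
step 3: v3 <- ((-2 + v3) + (8 + 8))  {4,5,6,7,8,9,10,11,12,13,14,15,16,17,18,19,20,21,22,23,24,25,26,27,28,29,30,31}
step 4: v0 <- max((v2 // -3), (lane // 5)) {4,5,6,7,8,9,10,11,12,13,14,15,16,17,18,19,20,21,22,23,24,25,26,27,28,29,30,31}

Answer: 5 steps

v2: 1,2,3,4,5,6,7,8,9,10,11,12,13,14,15,16,17,18,19,20,21,22,23,24,25,26,27,28,29,30,31,32
v3: 1,2,3,4,22,24,26,28,30,32,34,36,38,40,42,44,46,48,50,52,54,56,58,60,62,64,66,68,70,72,74,76
v0: 1,2,3,4,0,1,1,1,1,1,2,2,2,2,2,3,3,3,3,3,4,4,4,4,4,5,5,5,5,5,6,6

steps = 5; useful = 96; efficiency = 96/160 = 3/5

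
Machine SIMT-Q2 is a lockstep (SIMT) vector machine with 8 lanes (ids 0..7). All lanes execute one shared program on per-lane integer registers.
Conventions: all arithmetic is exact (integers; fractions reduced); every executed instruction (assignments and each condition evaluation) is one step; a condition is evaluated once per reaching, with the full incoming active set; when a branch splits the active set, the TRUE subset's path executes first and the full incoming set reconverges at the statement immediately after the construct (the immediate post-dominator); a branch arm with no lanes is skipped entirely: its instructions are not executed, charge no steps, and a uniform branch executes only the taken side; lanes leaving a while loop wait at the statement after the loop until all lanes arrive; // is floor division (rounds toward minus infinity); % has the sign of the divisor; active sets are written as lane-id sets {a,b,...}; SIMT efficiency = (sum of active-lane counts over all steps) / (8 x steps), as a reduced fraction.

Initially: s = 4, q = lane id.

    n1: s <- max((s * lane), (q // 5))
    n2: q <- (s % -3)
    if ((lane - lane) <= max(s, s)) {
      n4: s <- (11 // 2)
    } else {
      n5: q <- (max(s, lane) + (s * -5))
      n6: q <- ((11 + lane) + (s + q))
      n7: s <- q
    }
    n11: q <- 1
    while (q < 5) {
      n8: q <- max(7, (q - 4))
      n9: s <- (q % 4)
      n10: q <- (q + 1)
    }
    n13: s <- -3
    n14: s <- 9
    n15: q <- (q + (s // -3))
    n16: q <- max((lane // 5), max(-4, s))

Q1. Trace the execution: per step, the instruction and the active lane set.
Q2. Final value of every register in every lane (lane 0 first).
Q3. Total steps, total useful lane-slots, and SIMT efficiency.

step 0: s <- max((s * lane), (q // 5)) {0,1,2,3,4,5,6,7}
step 1: q <- (s % -3)                {0,1,2,3,4,5,6,7}
step 2: eval ((lane - lane) <= max(s, s)) {0,1,2,3,4,5,6,7}
step 3: s <- (11 // 2)               {0,1,2,3,4,5,6,7}
step 4: q <- 1                       {0,1,2,3,4,5,6,7}
step 5: eval (q < 5)                 {0,1,2,3,4,5,6,7}
step 6: q <- max(7, (q - 4))         {0,1,2,3,4,5,6,7}
step 7: s <- (q % 4)                 {0,1,2,3,4,5,6,7}
step 8: q <- (q + 1)                 {0,1,2,3,4,5,6,7}
step 9: eval (q < 5)                 {0,1,2,3,4,5,6,7}
step 10: s <- -3                      {0,1,2,3,4,5,6,7}
step 11: s <- 9                       {0,1,2,3,4,5,6,7}
step 12: q <- (q + (s // -3))         {0,1,2,3,4,5,6,7}
step 13: q <- max((lane // 5), max(-4, s)) {0,1,2,3,4,5,6,7}

Answer: 14 steps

s: 9,9,9,9,9,9,9,9
q: 9,9,9,9,9,9,9,9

steps = 14; useful = 112; efficiency = 112/112 = 1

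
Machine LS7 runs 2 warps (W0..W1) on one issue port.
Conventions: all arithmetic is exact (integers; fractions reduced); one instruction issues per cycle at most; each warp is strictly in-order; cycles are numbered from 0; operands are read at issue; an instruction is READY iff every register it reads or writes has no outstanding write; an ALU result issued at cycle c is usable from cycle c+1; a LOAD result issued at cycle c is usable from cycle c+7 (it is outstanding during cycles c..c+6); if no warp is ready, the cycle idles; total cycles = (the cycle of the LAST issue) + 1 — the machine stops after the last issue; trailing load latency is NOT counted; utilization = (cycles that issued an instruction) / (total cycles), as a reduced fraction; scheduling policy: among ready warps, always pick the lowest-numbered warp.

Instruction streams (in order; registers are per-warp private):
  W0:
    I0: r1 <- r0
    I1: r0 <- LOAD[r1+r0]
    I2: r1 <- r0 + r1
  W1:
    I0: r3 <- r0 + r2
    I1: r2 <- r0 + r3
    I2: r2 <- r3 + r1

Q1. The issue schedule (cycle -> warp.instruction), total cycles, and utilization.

cycle 0: W0.I0
cycle 1: W0.I1
cycle 2: W1.I0
cycle 3: W1.I1
cycle 4: W1.I2
cycle 5: idle
cycle 6: idle
cycle 7: idle
cycle 8: W0.I2

Answer: 9 cycles, utilization 2/3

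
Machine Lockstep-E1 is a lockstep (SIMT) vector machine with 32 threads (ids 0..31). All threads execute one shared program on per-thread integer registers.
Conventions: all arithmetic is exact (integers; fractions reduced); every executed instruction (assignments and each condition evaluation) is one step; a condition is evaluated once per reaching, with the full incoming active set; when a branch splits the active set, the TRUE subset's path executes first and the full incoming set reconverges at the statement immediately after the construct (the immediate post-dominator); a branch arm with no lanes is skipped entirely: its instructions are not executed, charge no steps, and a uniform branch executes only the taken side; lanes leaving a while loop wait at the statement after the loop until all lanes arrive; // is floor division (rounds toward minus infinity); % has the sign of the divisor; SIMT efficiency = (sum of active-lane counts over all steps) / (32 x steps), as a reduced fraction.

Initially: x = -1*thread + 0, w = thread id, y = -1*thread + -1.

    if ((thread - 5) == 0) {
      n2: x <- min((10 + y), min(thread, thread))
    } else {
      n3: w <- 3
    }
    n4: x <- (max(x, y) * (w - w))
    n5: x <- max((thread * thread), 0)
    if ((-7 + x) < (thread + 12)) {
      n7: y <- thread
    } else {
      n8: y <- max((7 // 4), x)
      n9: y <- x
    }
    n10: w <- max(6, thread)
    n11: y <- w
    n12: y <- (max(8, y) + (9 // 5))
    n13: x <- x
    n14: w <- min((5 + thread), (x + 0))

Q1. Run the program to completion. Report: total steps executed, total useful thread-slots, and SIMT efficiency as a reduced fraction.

Answer: 14 steps, 379 useful, 379/448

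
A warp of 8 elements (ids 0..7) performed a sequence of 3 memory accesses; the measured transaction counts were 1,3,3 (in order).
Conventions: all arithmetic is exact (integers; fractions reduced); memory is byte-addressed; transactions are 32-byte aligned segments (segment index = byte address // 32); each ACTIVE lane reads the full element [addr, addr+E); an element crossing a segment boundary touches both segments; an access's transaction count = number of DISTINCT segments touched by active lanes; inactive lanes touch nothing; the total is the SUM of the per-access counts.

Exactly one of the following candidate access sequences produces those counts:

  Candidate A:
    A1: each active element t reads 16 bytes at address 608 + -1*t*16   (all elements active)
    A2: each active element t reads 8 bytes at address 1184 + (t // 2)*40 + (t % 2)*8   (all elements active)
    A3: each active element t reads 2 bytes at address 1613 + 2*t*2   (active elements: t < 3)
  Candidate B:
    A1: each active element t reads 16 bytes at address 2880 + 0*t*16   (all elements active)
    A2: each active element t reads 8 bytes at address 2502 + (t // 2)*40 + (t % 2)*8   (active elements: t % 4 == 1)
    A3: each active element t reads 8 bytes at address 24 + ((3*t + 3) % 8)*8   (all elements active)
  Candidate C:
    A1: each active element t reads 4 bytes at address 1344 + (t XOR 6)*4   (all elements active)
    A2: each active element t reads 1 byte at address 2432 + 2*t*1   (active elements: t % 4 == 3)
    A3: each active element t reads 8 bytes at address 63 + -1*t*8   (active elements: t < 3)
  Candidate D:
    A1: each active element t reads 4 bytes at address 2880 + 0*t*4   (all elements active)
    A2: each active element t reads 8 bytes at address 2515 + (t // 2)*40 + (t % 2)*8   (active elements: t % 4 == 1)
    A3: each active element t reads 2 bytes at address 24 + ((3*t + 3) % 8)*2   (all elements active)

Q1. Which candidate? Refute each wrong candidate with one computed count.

A: A1 gives 5 transactions, not 1
C: A2 gives 1 transaction, not 3
D: A3 gives 2 transactions, not 3
B: all counts match (1,3,3)

Answer: B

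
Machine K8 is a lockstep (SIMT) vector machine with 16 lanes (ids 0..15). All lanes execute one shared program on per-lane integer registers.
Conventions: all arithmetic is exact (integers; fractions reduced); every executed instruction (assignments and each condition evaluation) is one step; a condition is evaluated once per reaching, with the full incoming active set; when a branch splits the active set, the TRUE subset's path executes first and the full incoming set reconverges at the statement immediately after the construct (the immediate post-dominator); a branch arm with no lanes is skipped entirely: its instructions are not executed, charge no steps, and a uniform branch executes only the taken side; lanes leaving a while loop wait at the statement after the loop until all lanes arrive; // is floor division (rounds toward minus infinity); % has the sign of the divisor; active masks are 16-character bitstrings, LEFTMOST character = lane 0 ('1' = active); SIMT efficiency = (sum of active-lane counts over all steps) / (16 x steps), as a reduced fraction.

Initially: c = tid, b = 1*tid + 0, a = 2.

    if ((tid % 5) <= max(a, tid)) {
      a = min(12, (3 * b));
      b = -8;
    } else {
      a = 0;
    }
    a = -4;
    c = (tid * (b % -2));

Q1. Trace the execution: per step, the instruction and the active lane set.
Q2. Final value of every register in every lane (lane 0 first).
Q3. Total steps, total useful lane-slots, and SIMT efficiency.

step 0: eval ((tid % 5) <= max(a, tid)) 1111111111111111
step 1: a <- min(12, (3 * b))        1111111111111111
step 2: b <- -8                      1111111111111111
step 3: a <- -4                      1111111111111111
step 4: c <- (tid * (b % -2))        1111111111111111

Answer: 5 steps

c: 0,0,0,0,0,0,0,0,0,0,0,0,0,0,0,0
b: -8,-8,-8,-8,-8,-8,-8,-8,-8,-8,-8,-8,-8,-8,-8,-8
a: -4,-4,-4,-4,-4,-4,-4,-4,-4,-4,-4,-4,-4,-4,-4,-4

steps = 5; useful = 80; efficiency = 80/80 = 1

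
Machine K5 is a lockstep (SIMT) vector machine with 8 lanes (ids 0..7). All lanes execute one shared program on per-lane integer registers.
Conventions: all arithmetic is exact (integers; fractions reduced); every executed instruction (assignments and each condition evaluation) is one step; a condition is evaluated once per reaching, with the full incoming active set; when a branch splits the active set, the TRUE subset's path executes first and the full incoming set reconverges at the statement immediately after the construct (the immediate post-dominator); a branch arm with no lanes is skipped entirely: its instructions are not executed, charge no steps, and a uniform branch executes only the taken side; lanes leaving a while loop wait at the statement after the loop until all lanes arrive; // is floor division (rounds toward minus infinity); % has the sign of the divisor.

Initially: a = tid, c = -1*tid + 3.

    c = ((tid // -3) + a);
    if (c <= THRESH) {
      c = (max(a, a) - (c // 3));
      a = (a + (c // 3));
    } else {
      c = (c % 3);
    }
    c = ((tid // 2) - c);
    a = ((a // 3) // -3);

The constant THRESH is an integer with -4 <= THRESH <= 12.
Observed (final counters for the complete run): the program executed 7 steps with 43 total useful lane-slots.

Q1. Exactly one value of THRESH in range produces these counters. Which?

Answer: THRESH = 1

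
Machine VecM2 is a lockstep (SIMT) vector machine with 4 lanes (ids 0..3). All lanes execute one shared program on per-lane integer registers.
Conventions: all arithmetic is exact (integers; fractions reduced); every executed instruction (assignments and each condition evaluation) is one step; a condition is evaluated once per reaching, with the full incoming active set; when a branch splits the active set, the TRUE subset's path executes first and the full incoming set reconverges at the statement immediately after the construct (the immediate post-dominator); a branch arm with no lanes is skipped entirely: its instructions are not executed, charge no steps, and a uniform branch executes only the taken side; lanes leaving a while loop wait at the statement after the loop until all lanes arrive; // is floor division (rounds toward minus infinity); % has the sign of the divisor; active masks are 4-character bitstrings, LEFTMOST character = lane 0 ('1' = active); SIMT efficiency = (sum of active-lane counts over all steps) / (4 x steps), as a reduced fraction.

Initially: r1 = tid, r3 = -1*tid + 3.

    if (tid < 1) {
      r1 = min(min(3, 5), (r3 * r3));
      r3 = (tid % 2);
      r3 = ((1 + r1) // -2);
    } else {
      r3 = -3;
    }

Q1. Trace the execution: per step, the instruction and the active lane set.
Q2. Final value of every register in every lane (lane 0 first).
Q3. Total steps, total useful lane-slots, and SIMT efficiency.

step 0: eval (tid < 1)               1111
step 1: r1 <- min(min(3, 5), (r3 * r3)) 1000
step 2: r3 <- (tid % 2)              1000
step 3: r3 <- ((1 + r1) // -2)       1000
step 4: r3 <- -3                     0111

Answer: 5 steps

r1: 3,1,2,3
r3: -2,-3,-3,-3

steps = 5; useful = 10; efficiency = 10/20 = 1/2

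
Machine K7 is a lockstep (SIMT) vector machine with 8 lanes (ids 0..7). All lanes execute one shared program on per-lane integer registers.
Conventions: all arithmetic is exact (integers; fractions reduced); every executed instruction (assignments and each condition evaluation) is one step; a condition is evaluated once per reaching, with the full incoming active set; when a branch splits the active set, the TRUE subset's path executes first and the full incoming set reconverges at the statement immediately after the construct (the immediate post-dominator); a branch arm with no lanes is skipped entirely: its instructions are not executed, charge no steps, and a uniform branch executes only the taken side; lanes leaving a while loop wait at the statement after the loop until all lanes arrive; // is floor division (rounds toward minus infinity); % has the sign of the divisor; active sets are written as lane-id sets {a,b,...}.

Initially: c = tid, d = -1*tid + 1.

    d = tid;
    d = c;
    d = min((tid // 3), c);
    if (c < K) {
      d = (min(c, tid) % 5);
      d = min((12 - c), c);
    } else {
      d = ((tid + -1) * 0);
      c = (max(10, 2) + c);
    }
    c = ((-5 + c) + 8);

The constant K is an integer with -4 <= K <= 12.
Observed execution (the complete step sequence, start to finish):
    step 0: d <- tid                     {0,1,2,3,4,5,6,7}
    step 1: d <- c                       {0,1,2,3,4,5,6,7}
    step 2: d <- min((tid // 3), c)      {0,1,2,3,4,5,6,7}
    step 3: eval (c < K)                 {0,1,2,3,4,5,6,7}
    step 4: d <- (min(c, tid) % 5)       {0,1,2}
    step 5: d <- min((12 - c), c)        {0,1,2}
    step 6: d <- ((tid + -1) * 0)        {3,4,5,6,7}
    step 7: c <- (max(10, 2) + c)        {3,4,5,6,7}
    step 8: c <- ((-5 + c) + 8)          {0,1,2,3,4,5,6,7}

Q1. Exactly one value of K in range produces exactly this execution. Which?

Answer: K = 3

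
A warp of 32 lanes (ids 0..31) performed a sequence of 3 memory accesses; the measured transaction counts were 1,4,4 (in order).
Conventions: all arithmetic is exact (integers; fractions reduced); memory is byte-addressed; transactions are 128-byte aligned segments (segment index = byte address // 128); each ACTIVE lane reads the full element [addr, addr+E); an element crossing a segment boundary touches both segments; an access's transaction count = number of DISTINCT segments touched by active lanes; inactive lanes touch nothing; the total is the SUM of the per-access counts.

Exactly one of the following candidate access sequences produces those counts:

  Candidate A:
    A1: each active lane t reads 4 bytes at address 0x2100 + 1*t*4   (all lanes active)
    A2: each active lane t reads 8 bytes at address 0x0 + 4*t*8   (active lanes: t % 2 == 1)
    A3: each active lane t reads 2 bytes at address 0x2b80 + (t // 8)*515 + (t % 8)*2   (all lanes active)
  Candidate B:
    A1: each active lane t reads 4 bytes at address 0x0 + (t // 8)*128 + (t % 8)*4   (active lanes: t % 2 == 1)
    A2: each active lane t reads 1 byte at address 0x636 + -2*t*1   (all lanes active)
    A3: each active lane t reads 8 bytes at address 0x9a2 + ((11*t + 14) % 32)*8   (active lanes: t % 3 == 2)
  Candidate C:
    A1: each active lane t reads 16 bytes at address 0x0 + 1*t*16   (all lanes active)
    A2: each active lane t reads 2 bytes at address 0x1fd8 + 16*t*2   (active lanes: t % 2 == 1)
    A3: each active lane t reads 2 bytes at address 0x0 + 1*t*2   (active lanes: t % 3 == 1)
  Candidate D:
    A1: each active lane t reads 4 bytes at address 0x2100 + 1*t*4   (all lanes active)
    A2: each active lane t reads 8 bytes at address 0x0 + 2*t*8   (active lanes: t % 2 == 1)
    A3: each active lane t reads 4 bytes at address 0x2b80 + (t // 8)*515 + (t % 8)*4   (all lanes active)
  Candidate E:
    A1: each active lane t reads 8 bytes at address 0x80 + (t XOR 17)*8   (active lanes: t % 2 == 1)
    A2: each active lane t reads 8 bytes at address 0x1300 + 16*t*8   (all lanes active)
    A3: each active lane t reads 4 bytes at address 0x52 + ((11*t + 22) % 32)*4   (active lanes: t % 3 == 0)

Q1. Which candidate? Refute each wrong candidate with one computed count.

A: A2 gives 8 transactions, not 4
B: A1 gives 4 transactions, not 1
C: A1 gives 4 transactions, not 1
E: A1 gives 2 transactions, not 1
D: all counts match (1,4,4)

Answer: D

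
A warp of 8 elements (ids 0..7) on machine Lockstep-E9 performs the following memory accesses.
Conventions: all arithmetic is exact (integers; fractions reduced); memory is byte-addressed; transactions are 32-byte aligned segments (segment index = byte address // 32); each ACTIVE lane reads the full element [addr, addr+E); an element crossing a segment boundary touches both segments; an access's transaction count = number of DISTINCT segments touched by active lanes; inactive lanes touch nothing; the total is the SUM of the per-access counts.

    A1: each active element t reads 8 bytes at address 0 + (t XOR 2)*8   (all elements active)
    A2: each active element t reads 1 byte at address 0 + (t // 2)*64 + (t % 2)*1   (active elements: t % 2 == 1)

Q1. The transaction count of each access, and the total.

A1: 2 transactions
A2: 4 transactions

Answer: 2,4; total 6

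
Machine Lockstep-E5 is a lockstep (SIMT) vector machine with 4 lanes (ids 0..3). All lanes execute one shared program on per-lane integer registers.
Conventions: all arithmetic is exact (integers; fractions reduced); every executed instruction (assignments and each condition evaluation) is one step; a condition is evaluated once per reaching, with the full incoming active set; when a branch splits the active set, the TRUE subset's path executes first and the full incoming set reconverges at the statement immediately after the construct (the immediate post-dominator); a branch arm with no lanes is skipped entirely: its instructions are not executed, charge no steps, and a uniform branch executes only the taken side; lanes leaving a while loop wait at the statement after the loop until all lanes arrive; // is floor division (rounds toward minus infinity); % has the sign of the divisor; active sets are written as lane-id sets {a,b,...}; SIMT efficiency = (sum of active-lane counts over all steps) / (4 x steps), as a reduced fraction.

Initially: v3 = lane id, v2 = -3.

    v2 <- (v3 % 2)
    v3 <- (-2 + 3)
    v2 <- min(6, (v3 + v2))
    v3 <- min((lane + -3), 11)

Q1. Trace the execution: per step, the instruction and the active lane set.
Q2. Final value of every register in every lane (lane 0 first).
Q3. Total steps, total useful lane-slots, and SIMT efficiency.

step 0: v2 <- (v3 % 2)               {0,1,2,3}
step 1: v3 <- (-2 + 3)               {0,1,2,3}
step 2: v2 <- min(6, (v3 + v2))      {0,1,2,3}
step 3: v3 <- min((lane + -3), 11)   {0,1,2,3}

Answer: 4 steps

v3: -3,-2,-1,0
v2: 1,2,1,2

steps = 4; useful = 16; efficiency = 16/16 = 1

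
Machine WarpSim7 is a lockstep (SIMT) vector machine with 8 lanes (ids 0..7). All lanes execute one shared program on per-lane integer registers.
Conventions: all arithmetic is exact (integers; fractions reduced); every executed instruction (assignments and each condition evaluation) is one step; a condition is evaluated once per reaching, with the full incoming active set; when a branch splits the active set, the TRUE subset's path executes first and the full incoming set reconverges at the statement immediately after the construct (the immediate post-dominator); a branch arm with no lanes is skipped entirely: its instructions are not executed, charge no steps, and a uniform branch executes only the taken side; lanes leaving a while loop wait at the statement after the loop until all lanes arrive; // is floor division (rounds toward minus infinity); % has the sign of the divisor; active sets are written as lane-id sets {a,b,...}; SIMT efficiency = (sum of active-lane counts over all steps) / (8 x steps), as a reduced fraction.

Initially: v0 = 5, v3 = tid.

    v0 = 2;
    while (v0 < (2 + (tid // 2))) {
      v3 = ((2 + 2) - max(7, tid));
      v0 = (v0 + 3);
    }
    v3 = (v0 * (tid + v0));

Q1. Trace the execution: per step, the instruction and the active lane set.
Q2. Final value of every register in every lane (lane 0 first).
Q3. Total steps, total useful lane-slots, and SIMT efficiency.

step 0: v0 <- 2                      {0,1,2,3,4,5,6,7}
step 1: eval (v0 < (2 + (tid // 2))) {0,1,2,3,4,5,6,7}
step 2: v3 <- ((2 + 2) - max(7, tid)) {2,3,4,5,6,7}
step 3: v0 <- (v0 + 3)               {2,3,4,5,6,7}
step 4: eval (v0 < (2 + (tid // 2))) {2,3,4,5,6,7}
step 5: v3 <- (v0 * (tid + v0))      {0,1,2,3,4,5,6,7}

Answer: 6 steps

v0: 2,2,5,5,5,5,5,5
v3: 4,6,35,40,45,50,55,60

steps = 6; useful = 42; efficiency = 42/48 = 7/8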